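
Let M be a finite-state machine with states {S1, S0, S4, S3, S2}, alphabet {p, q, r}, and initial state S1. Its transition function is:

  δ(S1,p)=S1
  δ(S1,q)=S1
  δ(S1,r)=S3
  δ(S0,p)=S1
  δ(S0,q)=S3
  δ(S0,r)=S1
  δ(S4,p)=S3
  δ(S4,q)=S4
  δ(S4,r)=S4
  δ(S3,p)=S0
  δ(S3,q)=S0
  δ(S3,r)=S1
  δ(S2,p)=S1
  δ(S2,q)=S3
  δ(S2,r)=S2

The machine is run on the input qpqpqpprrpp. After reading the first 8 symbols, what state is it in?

S3

start at S1
read 'q': S1 → S1
read 'p': S1 → S1
read 'q': S1 → S1
read 'p': S1 → S1
read 'q': S1 → S1
read 'p': S1 → S1
read 'p': S1 → S1
read 'r': S1 → S3
After 8 symbols: S3.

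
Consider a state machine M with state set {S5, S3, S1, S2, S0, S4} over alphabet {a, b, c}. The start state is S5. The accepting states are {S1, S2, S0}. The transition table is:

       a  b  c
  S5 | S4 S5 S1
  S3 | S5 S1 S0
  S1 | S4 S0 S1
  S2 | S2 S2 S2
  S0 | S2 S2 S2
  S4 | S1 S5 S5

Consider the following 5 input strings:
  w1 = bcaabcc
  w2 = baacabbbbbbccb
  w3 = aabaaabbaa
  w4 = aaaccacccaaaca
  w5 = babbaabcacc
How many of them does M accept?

4

w1: Trace: S5 -b-> S5 -c-> S1 -a-> S4 -a-> S1 -b-> S0 -c-> S2 -c-> S2  → end S2, accepted
w2: Trace: S5 -b-> S5 -a-> S4 -a-> S1 -c-> S1 -a-> S4 -b-> S5 -b-> S5 -b-> S5 -b-> S5 -b-> S5 -b-> S5 -c-> S1 -c-> S1 -b-> S0  → end S0, accepted
w3: Trace: S5 -a-> S4 -a-> S1 -b-> S0 -a-> S2 -a-> S2 -a-> S2 -b-> S2 -b-> S2 -a-> S2 -a-> S2  → end S2, accepted
w4: Trace: S5 -a-> S4 -a-> S1 -a-> S4 -c-> S5 -c-> S1 -a-> S4 -c-> S5 -c-> S1 -c-> S1 -a-> S4 -a-> S1 -a-> S4 -c-> S5 -a-> S4  → end S4, rejected
w5: Trace: S5 -b-> S5 -a-> S4 -b-> S5 -b-> S5 -a-> S4 -a-> S1 -b-> S0 -c-> S2 -a-> S2 -c-> S2 -c-> S2  → end S2, accepted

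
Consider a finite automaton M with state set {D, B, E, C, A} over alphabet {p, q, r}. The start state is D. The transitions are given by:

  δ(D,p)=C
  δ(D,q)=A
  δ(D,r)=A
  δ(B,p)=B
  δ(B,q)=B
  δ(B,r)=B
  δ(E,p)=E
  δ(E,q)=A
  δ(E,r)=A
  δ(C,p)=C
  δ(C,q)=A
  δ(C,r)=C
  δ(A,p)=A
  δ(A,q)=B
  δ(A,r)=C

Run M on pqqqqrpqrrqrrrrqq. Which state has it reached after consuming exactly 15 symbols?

Trace: D -p-> C -q-> A -q-> B -q-> B -q-> B -r-> B -p-> B -q-> B -r-> B -r-> B -q-> B -r-> B -r-> B -r-> B -r-> B
After 15 symbols: B.

B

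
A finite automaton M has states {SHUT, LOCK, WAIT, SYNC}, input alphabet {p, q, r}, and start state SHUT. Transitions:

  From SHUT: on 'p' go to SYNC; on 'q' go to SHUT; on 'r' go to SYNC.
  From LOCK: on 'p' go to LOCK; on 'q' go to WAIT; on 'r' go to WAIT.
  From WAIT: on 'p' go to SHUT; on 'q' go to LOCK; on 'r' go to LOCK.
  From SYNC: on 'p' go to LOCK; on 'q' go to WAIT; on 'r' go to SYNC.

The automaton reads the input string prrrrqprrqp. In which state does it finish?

SHUT

Trace: SHUT -p-> SYNC -r-> SYNC -r-> SYNC -r-> SYNC -r-> SYNC -q-> WAIT -p-> SHUT -r-> SYNC -r-> SYNC -q-> WAIT -p-> SHUT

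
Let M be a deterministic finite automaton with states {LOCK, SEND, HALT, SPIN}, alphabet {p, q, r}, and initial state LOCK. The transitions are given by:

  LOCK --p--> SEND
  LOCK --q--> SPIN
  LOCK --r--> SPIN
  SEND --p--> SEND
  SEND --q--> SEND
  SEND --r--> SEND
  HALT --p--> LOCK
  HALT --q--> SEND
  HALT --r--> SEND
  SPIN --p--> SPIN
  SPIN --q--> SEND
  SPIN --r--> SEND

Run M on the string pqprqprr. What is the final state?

start at LOCK
read 'p': LOCK → SEND
read 'q': SEND → SEND
read 'p': SEND → SEND
read 'r': SEND → SEND
read 'q': SEND → SEND
read 'p': SEND → SEND
read 'r': SEND → SEND
read 'r': SEND → SEND

SEND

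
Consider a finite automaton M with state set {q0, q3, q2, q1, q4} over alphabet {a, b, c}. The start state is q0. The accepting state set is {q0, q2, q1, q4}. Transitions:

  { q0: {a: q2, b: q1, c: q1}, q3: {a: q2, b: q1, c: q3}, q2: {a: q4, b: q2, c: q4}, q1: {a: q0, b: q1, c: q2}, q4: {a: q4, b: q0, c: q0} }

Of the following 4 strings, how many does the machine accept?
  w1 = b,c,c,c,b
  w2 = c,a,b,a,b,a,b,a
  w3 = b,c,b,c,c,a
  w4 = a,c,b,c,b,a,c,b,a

4

w1: q0 → q1 → q2 → q4 → q0 → q1  → end q1, accepted
w2: q0 → q1 → q0 → q1 → q0 → q1 → q0 → q1 → q0  → end q0, accepted
w3: q0 → q1 → q2 → q2 → q4 → q0 → q2  → end q2, accepted
w4: q0 → q2 → q4 → q0 → q1 → q1 → q0 → q1 → q1 → q0  → end q0, accepted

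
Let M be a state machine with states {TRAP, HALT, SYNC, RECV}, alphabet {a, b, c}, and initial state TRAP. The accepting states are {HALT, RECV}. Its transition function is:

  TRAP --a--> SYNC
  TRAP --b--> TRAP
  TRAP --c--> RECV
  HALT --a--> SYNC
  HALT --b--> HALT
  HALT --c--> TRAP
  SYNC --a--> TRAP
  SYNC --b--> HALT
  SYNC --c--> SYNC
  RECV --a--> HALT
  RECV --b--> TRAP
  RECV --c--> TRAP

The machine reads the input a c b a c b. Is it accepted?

Yes

TRAP → SYNC → SYNC → HALT → SYNC → SYNC → HALT
End state HALT is accepting.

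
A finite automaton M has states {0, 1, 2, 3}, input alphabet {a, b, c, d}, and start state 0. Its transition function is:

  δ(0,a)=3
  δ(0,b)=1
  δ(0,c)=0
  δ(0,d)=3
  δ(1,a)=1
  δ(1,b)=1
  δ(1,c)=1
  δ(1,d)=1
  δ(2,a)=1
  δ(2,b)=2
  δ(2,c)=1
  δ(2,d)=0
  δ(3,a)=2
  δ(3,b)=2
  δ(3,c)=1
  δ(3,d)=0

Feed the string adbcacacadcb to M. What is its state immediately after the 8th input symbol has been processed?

start at 0
read 'a': 0 → 3
read 'd': 3 → 0
read 'b': 0 → 1
read 'c': 1 → 1
read 'a': 1 → 1
read 'c': 1 → 1
read 'a': 1 → 1
read 'c': 1 → 1
After 8 symbols: 1.

1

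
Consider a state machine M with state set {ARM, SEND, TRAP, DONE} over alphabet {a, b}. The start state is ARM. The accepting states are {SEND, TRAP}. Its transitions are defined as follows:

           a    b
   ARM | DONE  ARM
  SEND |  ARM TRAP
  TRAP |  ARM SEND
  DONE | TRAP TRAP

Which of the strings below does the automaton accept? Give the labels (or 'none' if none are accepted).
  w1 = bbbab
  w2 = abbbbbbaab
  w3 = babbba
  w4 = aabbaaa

w1: ARM → ARM → ARM → ARM → DONE → TRAP  → end TRAP, accepted
w2: ARM → DONE → TRAP → SEND → TRAP → SEND → TRAP → SEND → ARM → DONE → TRAP  → end TRAP, accepted
w3: ARM → ARM → DONE → TRAP → SEND → TRAP → ARM  → end ARM, rejected
w4: ARM → DONE → TRAP → SEND → TRAP → ARM → DONE → TRAP  → end TRAP, accepted

w1, w2, w4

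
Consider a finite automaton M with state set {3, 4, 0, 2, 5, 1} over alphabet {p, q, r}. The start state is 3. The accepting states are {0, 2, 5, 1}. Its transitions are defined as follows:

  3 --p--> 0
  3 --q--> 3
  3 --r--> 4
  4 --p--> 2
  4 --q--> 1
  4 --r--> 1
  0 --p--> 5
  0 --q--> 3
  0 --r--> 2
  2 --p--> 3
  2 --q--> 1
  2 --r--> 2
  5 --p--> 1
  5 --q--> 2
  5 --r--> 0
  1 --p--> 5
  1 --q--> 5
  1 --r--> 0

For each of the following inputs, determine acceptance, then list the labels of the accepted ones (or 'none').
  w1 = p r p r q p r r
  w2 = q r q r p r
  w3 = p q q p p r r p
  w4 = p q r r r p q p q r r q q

w1: Trace: 3 -p-> 0 -r-> 2 -p-> 3 -r-> 4 -q-> 1 -p-> 5 -r-> 0 -r-> 2  → end 2, accepted
w2: Trace: 3 -q-> 3 -r-> 4 -q-> 1 -r-> 0 -p-> 5 -r-> 0  → end 0, accepted
w3: Trace: 3 -p-> 0 -q-> 3 -q-> 3 -p-> 0 -p-> 5 -r-> 0 -r-> 2 -p-> 3  → end 3, rejected
w4: Trace: 3 -p-> 0 -q-> 3 -r-> 4 -r-> 1 -r-> 0 -p-> 5 -q-> 2 -p-> 3 -q-> 3 -r-> 4 -r-> 1 -q-> 5 -q-> 2  → end 2, accepted

w1, w2, w4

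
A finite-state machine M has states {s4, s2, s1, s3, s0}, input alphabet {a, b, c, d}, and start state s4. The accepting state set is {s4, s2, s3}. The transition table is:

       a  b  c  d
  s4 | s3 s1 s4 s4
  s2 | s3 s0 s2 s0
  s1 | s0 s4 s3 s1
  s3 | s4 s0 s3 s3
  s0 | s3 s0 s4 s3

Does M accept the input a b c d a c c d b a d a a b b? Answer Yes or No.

No

Trace: s4 -a-> s3 -b-> s0 -c-> s4 -d-> s4 -a-> s3 -c-> s3 -c-> s3 -d-> s3 -b-> s0 -a-> s3 -d-> s3 -a-> s4 -a-> s3 -b-> s0 -b-> s0
End state s0 is not accepting.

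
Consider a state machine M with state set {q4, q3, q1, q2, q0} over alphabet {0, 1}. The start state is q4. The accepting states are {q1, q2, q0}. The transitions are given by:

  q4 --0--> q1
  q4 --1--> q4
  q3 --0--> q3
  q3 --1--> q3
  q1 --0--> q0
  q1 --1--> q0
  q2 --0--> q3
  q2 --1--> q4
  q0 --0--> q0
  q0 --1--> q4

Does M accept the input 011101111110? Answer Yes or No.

q4 → q1 → q0 → q4 → q4 → q1 → q0 → q4 → q4 → q4 → q4 → q4 → q1
End state q1 is accepting.

Yes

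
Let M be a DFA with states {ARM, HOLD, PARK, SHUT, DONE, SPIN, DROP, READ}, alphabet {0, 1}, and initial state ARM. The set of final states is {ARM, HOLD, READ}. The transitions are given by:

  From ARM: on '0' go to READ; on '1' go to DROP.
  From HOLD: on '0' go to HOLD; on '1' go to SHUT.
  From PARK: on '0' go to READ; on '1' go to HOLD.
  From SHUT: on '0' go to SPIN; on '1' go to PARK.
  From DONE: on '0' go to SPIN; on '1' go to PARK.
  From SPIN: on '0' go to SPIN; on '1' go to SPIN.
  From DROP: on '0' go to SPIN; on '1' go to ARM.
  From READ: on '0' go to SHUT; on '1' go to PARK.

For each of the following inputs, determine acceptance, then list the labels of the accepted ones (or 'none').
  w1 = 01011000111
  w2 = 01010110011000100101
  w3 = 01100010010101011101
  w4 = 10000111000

w1: Trace: ARM -0-> READ -1-> PARK -0-> READ -1-> PARK -1-> HOLD -0-> HOLD -0-> HOLD -0-> HOLD -1-> SHUT -1-> PARK -1-> HOLD  → end HOLD, accepted
w2: Trace: ARM -0-> READ -1-> PARK -0-> READ -1-> PARK -0-> READ -1-> PARK -1-> HOLD -0-> HOLD -0-> HOLD -1-> SHUT -1-> PARK -0-> READ -0-> SHUT -0-> SPIN -1-> SPIN -0-> SPIN -0-> SPIN -1-> SPIN -0-> SPIN -1-> SPIN  → end SPIN, rejected
w3: Trace: ARM -0-> READ -1-> PARK -1-> HOLD -0-> HOLD -0-> HOLD -0-> HOLD -1-> SHUT -0-> SPIN -0-> SPIN -1-> SPIN -0-> SPIN -1-> SPIN -0-> SPIN -1-> SPIN -0-> SPIN -1-> SPIN -1-> SPIN -1-> SPIN -0-> SPIN -1-> SPIN  → end SPIN, rejected
w4: Trace: ARM -1-> DROP -0-> SPIN -0-> SPIN -0-> SPIN -0-> SPIN -1-> SPIN -1-> SPIN -1-> SPIN -0-> SPIN -0-> SPIN -0-> SPIN  → end SPIN, rejected

w1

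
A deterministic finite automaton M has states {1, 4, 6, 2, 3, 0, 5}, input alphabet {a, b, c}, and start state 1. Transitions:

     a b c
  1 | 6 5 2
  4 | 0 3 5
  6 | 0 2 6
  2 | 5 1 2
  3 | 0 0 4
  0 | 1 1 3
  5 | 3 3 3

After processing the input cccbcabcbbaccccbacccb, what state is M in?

Trace: 1 -c-> 2 -c-> 2 -c-> 2 -b-> 1 -c-> 2 -a-> 5 -b-> 3 -c-> 4 -b-> 3 -b-> 0 -a-> 1 -c-> 2 -c-> 2 -c-> 2 -c-> 2 -b-> 1 -a-> 6 -c-> 6 -c-> 6 -c-> 6 -b-> 2

2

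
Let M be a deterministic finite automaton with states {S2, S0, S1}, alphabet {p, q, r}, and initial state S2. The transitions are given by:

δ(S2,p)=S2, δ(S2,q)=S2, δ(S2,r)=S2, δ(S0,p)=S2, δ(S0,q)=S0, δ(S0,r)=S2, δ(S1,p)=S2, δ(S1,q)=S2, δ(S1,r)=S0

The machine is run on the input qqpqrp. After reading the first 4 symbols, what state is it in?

S2

Trace: S2 -q-> S2 -q-> S2 -p-> S2 -q-> S2
After 4 symbols: S2.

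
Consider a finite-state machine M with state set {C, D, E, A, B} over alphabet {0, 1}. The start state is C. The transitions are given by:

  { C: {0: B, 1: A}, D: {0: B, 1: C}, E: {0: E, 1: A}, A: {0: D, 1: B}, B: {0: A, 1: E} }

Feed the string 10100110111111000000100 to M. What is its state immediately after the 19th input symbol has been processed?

start at C
read '1': C → A
read '0': A → D
read '1': D → C
read '0': C → B
read '0': B → A
read '1': A → B
read '1': B → E
read '0': E → E
read '1': E → A
read '1': A → B
read '1': B → E
read '1': E → A
read '1': A → B
read '1': B → E
read '0': E → E
read '0': E → E
read '0': E → E
read '0': E → E
read '0': E → E
After 19 symbols: E.

E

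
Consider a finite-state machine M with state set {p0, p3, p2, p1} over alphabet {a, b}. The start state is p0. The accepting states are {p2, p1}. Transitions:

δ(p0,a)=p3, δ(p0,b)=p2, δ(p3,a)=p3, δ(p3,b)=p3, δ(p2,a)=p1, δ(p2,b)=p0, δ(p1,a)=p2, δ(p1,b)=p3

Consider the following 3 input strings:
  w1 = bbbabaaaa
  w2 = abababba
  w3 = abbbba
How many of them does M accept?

0

w1: Trace: p0 -b-> p2 -b-> p0 -b-> p2 -a-> p1 -b-> p3 -a-> p3 -a-> p3 -a-> p3 -a-> p3  → end p3, rejected
w2: Trace: p0 -a-> p3 -b-> p3 -a-> p3 -b-> p3 -a-> p3 -b-> p3 -b-> p3 -a-> p3  → end p3, rejected
w3: Trace: p0 -a-> p3 -b-> p3 -b-> p3 -b-> p3 -b-> p3 -a-> p3  → end p3, rejected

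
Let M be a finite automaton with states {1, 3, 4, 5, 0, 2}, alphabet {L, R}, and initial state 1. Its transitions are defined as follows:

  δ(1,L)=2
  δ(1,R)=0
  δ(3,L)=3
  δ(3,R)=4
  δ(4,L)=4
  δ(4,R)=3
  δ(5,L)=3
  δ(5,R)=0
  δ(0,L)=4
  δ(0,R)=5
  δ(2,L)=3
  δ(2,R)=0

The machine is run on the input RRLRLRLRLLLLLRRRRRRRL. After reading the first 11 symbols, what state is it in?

Trace: 1 -R-> 0 -R-> 5 -L-> 3 -R-> 4 -L-> 4 -R-> 3 -L-> 3 -R-> 4 -L-> 4 -L-> 4 -L-> 4
After 11 symbols: 4.

4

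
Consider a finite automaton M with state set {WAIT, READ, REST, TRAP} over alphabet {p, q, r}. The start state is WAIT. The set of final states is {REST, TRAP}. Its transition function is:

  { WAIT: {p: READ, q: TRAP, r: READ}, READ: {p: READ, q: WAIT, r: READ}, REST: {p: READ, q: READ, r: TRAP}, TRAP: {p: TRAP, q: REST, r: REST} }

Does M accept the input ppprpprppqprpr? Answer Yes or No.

Trace: WAIT -p-> READ -p-> READ -p-> READ -r-> READ -p-> READ -p-> READ -r-> READ -p-> READ -p-> READ -q-> WAIT -p-> READ -r-> READ -p-> READ -r-> READ
End state READ is not accepting.

No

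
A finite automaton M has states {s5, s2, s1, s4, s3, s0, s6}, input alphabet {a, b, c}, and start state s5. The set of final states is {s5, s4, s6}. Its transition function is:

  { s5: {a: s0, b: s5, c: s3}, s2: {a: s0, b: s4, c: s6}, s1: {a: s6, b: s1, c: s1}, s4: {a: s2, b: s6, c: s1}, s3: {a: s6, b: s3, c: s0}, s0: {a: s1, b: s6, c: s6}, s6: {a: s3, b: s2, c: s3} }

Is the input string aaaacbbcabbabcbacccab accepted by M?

No

start at s5
read 'a': s5 → s0
read 'a': s0 → s1
read 'a': s1 → s6
read 'a': s6 → s3
read 'c': s3 → s0
read 'b': s0 → s6
read 'b': s6 → s2
read 'c': s2 → s6
read 'a': s6 → s3
read 'b': s3 → s3
read 'b': s3 → s3
read 'a': s3 → s6
read 'b': s6 → s2
read 'c': s2 → s6
read 'b': s6 → s2
read 'a': s2 → s0
read 'c': s0 → s6
read 'c': s6 → s3
read 'c': s3 → s0
read 'a': s0 → s1
read 'b': s1 → s1
End state s1 is not accepting.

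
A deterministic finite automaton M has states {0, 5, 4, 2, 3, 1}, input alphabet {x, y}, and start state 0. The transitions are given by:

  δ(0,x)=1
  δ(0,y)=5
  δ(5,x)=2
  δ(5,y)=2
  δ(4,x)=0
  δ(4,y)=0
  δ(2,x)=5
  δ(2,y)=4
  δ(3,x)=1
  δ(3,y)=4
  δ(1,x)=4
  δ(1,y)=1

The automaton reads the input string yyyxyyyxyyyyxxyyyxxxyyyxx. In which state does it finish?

4

Trace: 0 -y-> 5 -y-> 2 -y-> 4 -x-> 0 -y-> 5 -y-> 2 -y-> 4 -x-> 0 -y-> 5 -y-> 2 -y-> 4 -y-> 0 -x-> 1 -x-> 4 -y-> 0 -y-> 5 -y-> 2 -x-> 5 -x-> 2 -x-> 5 -y-> 2 -y-> 4 -y-> 0 -x-> 1 -x-> 4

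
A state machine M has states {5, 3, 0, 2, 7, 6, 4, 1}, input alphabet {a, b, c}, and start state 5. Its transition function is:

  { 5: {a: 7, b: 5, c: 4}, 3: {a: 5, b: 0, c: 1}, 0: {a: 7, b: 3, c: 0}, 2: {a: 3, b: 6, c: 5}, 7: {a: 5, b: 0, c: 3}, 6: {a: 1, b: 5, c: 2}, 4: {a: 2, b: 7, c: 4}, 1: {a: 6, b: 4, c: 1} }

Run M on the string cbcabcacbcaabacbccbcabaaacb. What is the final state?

Trace: 5 -c-> 4 -b-> 7 -c-> 3 -a-> 5 -b-> 5 -c-> 4 -a-> 2 -c-> 5 -b-> 5 -c-> 4 -a-> 2 -a-> 3 -b-> 0 -a-> 7 -c-> 3 -b-> 0 -c-> 0 -c-> 0 -b-> 3 -c-> 1 -a-> 6 -b-> 5 -a-> 7 -a-> 5 -a-> 7 -c-> 3 -b-> 0

0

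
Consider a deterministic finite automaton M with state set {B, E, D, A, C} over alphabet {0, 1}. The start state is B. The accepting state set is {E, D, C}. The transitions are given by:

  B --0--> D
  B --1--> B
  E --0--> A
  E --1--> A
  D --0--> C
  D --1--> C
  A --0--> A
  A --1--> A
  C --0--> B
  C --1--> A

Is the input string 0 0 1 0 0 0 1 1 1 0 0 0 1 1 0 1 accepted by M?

start at B
read '0': B → D
read '0': D → C
read '1': C → A
read '0': A → A
read '0': A → A
read '0': A → A
read '1': A → A
read '1': A → A
read '1': A → A
read '0': A → A
read '0': A → A
read '0': A → A
read '1': A → A
read '1': A → A
read '0': A → A
read '1': A → A
End state A is not accepting.

No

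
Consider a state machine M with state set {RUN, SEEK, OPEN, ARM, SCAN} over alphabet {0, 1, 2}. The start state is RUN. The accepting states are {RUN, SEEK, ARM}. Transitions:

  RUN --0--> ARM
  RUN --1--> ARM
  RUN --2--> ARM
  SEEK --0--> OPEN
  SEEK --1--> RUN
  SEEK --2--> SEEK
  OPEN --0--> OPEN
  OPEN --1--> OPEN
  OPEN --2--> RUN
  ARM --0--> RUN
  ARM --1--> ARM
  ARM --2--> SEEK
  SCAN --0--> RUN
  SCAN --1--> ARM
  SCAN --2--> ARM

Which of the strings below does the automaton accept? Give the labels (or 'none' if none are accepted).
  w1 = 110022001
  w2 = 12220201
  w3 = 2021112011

w1:
  start at RUN
  read '1': RUN → ARM
  read '1': ARM → ARM
  read '0': ARM → RUN
  read '0': RUN → ARM
  read '2': ARM → SEEK
  read '2': SEEK → SEEK
  read '0': SEEK → OPEN
  read '0': OPEN → OPEN
  read '1': OPEN → OPEN
  end OPEN, rejected
w2:
  start at RUN
  read '1': RUN → ARM
  read '2': ARM → SEEK
  read '2': SEEK → SEEK
  read '2': SEEK → SEEK
  read '0': SEEK → OPEN
  read '2': OPEN → RUN
  read '0': RUN → ARM
  read '1': ARM → ARM
  end ARM, accepted
w3:
  start at RUN
  read '2': RUN → ARM
  read '0': ARM → RUN
  read '2': RUN → ARM
  read '1': ARM → ARM
  read '1': ARM → ARM
  read '1': ARM → ARM
  read '2': ARM → SEEK
  read '0': SEEK → OPEN
  read '1': OPEN → OPEN
  read '1': OPEN → OPEN
  end OPEN, rejected

w2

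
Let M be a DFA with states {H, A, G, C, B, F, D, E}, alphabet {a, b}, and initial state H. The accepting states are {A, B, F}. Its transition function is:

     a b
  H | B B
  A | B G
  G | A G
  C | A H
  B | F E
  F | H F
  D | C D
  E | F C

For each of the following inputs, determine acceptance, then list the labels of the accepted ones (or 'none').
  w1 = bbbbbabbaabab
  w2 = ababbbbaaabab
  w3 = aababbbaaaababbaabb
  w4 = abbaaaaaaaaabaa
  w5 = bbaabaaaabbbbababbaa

w1, w2, w4, w5

w1:
  start at H
  read 'b': H → B
  read 'b': B → E
  read 'b': E → C
  read 'b': C → H
  read 'b': H → B
  read 'a': B → F
  read 'b': F → F
  read 'b': F → F
  read 'a': F → H
  read 'a': H → B
  read 'b': B → E
  read 'a': E → F
  read 'b': F → F
  end F, accepted
w2:
  start at H
  read 'a': H → B
  read 'b': B → E
  read 'a': E → F
  read 'b': F → F
  read 'b': F → F
  read 'b': F → F
  read 'b': F → F
  read 'a': F → H
  read 'a': H → B
  read 'a': B → F
  read 'b': F → F
  read 'a': F → H
  read 'b': H → B
  end B, accepted
w3:
  start at H
  read 'a': H → B
  read 'a': B → F
  read 'b': F → F
  read 'a': F → H
  read 'b': H → B
  read 'b': B → E
  read 'b': E → C
  read 'a': C → A
  read 'a': A → B
  read 'a': B → F
  read 'a': F → H
  read 'b': H → B
  read 'a': B → F
  read 'b': F → F
  read 'b': F → F
  read 'a': F → H
  read 'a': H → B
  read 'b': B → E
  read 'b': E → C
  end C, rejected
w4:
  start at H
  read 'a': H → B
  read 'b': B → E
  read 'b': E → C
  read 'a': C → A
  read 'a': A → B
  read 'a': B → F
  read 'a': F → H
  read 'a': H → B
  read 'a': B → F
  read 'a': F → H
  read 'a': H → B
  read 'a': B → F
  read 'b': F → F
  read 'a': F → H
  read 'a': H → B
  end B, accepted
w5:
  start at H
  read 'b': H → B
  read 'b': B → E
  read 'a': E → F
  read 'a': F → H
  read 'b': H → B
  read 'a': B → F
  read 'a': F → H
  read 'a': H → B
  read 'a': B → F
  read 'b': F → F
  read 'b': F → F
  read 'b': F → F
  read 'b': F → F
  read 'a': F → H
  read 'b': H → B
  read 'a': B → F
  read 'b': F → F
  read 'b': F → F
  read 'a': F → H
  read 'a': H → B
  end B, accepted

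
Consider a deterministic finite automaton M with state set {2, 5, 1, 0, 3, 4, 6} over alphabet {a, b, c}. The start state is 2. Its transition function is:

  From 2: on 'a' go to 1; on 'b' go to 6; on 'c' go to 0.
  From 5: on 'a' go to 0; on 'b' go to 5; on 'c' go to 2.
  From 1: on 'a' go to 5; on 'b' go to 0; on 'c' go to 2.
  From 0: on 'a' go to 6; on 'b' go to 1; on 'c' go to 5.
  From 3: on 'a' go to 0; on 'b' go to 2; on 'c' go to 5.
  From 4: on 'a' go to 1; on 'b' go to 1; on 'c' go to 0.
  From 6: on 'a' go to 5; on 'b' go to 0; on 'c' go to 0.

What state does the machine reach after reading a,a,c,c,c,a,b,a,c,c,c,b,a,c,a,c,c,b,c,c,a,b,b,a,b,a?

2 → 1 → 5 → 2 → 0 → 5 → 0 → 1 → 5 → 2 → 0 → 5 → 5 → 0 → 5 → 0 → 5 → 2 → 6 → 0 → 5 → 0 → 1 → 0 → 6 → 0 → 6

6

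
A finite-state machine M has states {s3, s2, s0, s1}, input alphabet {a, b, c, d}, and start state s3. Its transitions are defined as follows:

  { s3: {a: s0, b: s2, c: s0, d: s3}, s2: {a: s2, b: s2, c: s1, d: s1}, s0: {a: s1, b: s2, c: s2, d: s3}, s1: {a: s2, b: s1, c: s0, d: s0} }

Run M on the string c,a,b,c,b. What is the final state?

start at s3
read 'c': s3 → s0
read 'a': s0 → s1
read 'b': s1 → s1
read 'c': s1 → s0
read 'b': s0 → s2

s2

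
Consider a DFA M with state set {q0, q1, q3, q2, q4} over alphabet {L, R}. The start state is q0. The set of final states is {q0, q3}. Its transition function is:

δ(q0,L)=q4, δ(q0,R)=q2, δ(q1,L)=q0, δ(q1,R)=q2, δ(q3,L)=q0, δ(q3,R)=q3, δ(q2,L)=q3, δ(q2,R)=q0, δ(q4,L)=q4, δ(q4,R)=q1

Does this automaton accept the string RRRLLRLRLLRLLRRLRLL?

start at q0
read 'R': q0 → q2
read 'R': q2 → q0
read 'R': q0 → q2
read 'L': q2 → q3
read 'L': q3 → q0
read 'R': q0 → q2
read 'L': q2 → q3
read 'R': q3 → q3
read 'L': q3 → q0
read 'L': q0 → q4
read 'R': q4 → q1
read 'L': q1 → q0
read 'L': q0 → q4
read 'R': q4 → q1
read 'R': q1 → q2
read 'L': q2 → q3
read 'R': q3 → q3
read 'L': q3 → q0
read 'L': q0 → q4
End state q4 is not accepting.

No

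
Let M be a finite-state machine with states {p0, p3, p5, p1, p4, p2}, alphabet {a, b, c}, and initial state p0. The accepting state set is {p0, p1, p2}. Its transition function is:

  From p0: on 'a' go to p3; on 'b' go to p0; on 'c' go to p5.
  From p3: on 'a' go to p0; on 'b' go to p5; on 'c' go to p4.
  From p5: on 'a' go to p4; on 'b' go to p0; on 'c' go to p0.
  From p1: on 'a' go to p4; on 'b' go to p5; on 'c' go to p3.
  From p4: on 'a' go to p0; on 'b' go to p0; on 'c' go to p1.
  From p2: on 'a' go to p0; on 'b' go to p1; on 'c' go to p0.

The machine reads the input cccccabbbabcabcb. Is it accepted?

start at p0
read 'c': p0 → p5
read 'c': p5 → p0
read 'c': p0 → p5
read 'c': p5 → p0
read 'c': p0 → p5
read 'a': p5 → p4
read 'b': p4 → p0
read 'b': p0 → p0
read 'b': p0 → p0
read 'a': p0 → p3
read 'b': p3 → p5
read 'c': p5 → p0
read 'a': p0 → p3
read 'b': p3 → p5
read 'c': p5 → p0
read 'b': p0 → p0
End state p0 is accepting.

Yes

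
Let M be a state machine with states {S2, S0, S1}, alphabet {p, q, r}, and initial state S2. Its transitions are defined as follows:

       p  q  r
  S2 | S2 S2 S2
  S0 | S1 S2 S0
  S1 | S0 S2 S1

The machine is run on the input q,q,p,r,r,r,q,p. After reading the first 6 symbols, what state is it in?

Trace: S2 -q-> S2 -q-> S2 -p-> S2 -r-> S2 -r-> S2 -r-> S2
After 6 symbols: S2.

S2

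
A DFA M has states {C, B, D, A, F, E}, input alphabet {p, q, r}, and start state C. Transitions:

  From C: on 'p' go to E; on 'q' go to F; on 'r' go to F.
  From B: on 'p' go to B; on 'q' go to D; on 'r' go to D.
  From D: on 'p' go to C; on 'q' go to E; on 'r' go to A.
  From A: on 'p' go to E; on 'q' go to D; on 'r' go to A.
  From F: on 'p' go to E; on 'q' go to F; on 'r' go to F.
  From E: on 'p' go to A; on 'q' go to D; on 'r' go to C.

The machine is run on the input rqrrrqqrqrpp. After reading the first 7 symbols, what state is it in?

F

C → F → F → F → F → F → F → F
After 7 symbols: F.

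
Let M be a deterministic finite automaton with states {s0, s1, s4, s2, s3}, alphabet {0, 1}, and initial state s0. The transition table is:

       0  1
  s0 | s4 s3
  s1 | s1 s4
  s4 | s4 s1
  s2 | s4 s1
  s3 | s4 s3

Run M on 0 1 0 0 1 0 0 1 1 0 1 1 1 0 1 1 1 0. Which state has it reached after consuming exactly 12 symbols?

s4

s0 → s4 → s1 → s1 → s1 → s4 → s4 → s4 → s1 → s4 → s4 → s1 → s4
After 12 symbols: s4.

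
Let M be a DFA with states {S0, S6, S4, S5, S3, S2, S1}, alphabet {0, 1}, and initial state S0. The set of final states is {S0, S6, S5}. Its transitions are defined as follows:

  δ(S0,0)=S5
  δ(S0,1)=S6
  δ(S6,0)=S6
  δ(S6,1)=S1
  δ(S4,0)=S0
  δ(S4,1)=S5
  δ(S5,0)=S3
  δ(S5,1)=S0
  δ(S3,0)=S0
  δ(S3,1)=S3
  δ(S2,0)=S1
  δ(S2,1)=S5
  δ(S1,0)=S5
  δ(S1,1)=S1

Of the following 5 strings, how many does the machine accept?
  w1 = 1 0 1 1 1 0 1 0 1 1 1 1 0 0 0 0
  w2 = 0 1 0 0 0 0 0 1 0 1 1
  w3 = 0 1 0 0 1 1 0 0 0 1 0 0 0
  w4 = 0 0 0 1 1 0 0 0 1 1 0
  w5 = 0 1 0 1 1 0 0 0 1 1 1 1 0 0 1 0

w1: Trace: S0 -1-> S6 -0-> S6 -1-> S1 -1-> S1 -1-> S1 -0-> S5 -1-> S0 -0-> S5 -1-> S0 -1-> S6 -1-> S1 -1-> S1 -0-> S5 -0-> S3 -0-> S0 -0-> S5  → end S5, accepted
w2: Trace: S0 -0-> S5 -1-> S0 -0-> S5 -0-> S3 -0-> S0 -0-> S5 -0-> S3 -1-> S3 -0-> S0 -1-> S6 -1-> S1  → end S1, rejected
w3: Trace: S0 -0-> S5 -1-> S0 -0-> S5 -0-> S3 -1-> S3 -1-> S3 -0-> S0 -0-> S5 -0-> S3 -1-> S3 -0-> S0 -0-> S5 -0-> S3  → end S3, rejected
w4: Trace: S0 -0-> S5 -0-> S3 -0-> S0 -1-> S6 -1-> S1 -0-> S5 -0-> S3 -0-> S0 -1-> S6 -1-> S1 -0-> S5  → end S5, accepted
w5: Trace: S0 -0-> S5 -1-> S0 -0-> S5 -1-> S0 -1-> S6 -0-> S6 -0-> S6 -0-> S6 -1-> S1 -1-> S1 -1-> S1 -1-> S1 -0-> S5 -0-> S3 -1-> S3 -0-> S0  → end S0, accepted

3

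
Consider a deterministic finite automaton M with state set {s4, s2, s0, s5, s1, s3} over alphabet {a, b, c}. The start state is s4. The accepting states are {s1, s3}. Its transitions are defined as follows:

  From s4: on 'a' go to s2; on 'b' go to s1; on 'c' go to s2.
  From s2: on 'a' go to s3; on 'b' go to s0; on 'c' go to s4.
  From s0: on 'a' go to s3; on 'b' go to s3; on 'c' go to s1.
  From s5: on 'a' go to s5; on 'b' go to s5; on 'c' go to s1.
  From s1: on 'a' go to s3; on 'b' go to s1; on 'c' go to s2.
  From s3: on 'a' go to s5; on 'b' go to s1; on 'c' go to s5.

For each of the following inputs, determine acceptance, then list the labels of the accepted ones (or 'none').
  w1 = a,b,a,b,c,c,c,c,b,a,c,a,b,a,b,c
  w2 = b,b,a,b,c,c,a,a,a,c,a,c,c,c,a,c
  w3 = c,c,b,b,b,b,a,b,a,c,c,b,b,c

w1:
  start at s4
  read 'a': s4 → s2
  read 'b': s2 → s0
  read 'a': s0 → s3
  read 'b': s3 → s1
  read 'c': s1 → s2
  read 'c': s2 → s4
  read 'c': s4 → s2
  read 'c': s2 → s4
  read 'b': s4 → s1
  read 'a': s1 → s3
  read 'c': s3 → s5
  read 'a': s5 → s5
  read 'b': s5 → s5
  read 'a': s5 → s5
  read 'b': s5 → s5
  read 'c': s5 → s1
  end s1, accepted
w2:
  start at s4
  read 'b': s4 → s1
  read 'b': s1 → s1
  read 'a': s1 → s3
  read 'b': s3 → s1
  read 'c': s1 → s2
  read 'c': s2 → s4
  read 'a': s4 → s2
  read 'a': s2 → s3
  read 'a': s3 → s5
  read 'c': s5 → s1
  read 'a': s1 → s3
  read 'c': s3 → s5
  read 'c': s5 → s1
  read 'c': s1 → s2
  read 'a': s2 → s3
  read 'c': s3 → s5
  end s5, rejected
w3:
  start at s4
  read 'c': s4 → s2
  read 'c': s2 → s4
  read 'b': s4 → s1
  read 'b': s1 → s1
  read 'b': s1 → s1
  read 'b': s1 → s1
  read 'a': s1 → s3
  read 'b': s3 → s1
  read 'a': s1 → s3
  read 'c': s3 → s5
  read 'c': s5 → s1
  read 'b': s1 → s1
  read 'b': s1 → s1
  read 'c': s1 → s2
  end s2, rejected

w1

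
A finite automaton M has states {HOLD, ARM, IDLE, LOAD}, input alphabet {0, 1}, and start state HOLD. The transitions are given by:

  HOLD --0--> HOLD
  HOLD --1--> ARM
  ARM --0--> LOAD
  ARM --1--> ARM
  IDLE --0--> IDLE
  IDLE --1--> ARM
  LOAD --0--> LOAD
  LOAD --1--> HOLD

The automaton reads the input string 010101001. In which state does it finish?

HOLD

Trace: HOLD -0-> HOLD -1-> ARM -0-> LOAD -1-> HOLD -0-> HOLD -1-> ARM -0-> LOAD -0-> LOAD -1-> HOLD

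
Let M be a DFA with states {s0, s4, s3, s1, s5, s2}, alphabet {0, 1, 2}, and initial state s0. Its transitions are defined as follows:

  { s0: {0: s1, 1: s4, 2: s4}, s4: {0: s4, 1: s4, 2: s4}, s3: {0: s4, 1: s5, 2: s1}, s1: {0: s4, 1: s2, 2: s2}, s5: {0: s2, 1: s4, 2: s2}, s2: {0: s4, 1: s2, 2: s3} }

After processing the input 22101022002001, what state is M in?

Trace: s0 -2-> s4 -2-> s4 -1-> s4 -0-> s4 -1-> s4 -0-> s4 -2-> s4 -2-> s4 -0-> s4 -0-> s4 -2-> s4 -0-> s4 -0-> s4 -1-> s4

s4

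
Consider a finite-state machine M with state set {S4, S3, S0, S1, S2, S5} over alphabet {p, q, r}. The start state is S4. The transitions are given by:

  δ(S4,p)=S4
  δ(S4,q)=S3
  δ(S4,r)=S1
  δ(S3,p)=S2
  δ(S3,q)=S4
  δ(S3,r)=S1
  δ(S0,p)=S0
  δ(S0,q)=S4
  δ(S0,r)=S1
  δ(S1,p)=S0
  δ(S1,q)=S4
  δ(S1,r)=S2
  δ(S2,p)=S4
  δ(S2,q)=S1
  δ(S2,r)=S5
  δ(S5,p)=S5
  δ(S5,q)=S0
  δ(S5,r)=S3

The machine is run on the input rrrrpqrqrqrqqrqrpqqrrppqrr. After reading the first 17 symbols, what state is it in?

Trace: S4 -r-> S1 -r-> S2 -r-> S5 -r-> S3 -p-> S2 -q-> S1 -r-> S2 -q-> S1 -r-> S2 -q-> S1 -r-> S2 -q-> S1 -q-> S4 -r-> S1 -q-> S4 -r-> S1 -p-> S0
After 17 symbols: S0.

S0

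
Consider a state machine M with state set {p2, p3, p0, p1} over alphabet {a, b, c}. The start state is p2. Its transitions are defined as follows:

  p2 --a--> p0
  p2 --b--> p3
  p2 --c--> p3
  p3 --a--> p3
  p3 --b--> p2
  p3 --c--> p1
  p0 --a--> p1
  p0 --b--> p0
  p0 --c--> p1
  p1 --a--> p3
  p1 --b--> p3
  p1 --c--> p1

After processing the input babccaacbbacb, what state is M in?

Trace: p2 -b-> p3 -a-> p3 -b-> p2 -c-> p3 -c-> p1 -a-> p3 -a-> p3 -c-> p1 -b-> p3 -b-> p2 -a-> p0 -c-> p1 -b-> p3

p3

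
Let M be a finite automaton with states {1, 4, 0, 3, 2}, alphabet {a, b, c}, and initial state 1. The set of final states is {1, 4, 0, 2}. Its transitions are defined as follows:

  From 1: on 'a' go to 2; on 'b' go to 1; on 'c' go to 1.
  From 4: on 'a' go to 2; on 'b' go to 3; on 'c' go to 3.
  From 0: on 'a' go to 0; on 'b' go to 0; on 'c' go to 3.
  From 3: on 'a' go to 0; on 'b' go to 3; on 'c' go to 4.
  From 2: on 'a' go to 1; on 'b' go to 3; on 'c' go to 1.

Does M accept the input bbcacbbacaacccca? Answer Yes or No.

Yes

start at 1
read 'b': 1 → 1
read 'b': 1 → 1
read 'c': 1 → 1
read 'a': 1 → 2
read 'c': 2 → 1
read 'b': 1 → 1
read 'b': 1 → 1
read 'a': 1 → 2
read 'c': 2 → 1
read 'a': 1 → 2
read 'a': 2 → 1
read 'c': 1 → 1
read 'c': 1 → 1
read 'c': 1 → 1
read 'c': 1 → 1
read 'a': 1 → 2
End state 2 is accepting.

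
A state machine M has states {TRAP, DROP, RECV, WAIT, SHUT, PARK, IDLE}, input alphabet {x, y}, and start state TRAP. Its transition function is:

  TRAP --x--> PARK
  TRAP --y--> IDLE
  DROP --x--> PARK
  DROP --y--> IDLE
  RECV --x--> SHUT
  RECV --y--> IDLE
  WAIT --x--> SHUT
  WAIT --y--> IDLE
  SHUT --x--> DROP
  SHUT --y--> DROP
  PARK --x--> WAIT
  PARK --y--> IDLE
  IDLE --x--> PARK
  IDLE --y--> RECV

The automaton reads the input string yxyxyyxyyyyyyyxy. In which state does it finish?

TRAP → IDLE → PARK → IDLE → PARK → IDLE → RECV → SHUT → DROP → IDLE → RECV → IDLE → RECV → IDLE → RECV → SHUT → DROP

DROP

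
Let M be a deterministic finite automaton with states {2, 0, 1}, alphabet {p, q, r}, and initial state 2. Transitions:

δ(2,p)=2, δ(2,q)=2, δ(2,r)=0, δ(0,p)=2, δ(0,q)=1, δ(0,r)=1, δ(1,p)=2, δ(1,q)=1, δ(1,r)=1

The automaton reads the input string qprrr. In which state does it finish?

1

2 → 2 → 2 → 0 → 1 → 1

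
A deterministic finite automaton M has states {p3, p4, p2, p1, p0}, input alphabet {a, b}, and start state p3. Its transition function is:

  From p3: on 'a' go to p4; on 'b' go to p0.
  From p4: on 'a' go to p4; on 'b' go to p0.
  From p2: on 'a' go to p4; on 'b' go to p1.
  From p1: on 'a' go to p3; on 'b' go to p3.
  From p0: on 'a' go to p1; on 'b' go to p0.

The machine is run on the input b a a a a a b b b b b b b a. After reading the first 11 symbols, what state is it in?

p0

p3 → p0 → p1 → p3 → p4 → p4 → p4 → p0 → p0 → p0 → p0 → p0
After 11 symbols: p0.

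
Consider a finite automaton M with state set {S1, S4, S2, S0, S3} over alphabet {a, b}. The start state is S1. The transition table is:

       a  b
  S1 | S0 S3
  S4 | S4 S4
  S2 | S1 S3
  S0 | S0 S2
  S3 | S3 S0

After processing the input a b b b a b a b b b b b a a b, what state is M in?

Trace: S1 -a-> S0 -b-> S2 -b-> S3 -b-> S0 -a-> S0 -b-> S2 -a-> S1 -b-> S3 -b-> S0 -b-> S2 -b-> S3 -b-> S0 -a-> S0 -a-> S0 -b-> S2

S2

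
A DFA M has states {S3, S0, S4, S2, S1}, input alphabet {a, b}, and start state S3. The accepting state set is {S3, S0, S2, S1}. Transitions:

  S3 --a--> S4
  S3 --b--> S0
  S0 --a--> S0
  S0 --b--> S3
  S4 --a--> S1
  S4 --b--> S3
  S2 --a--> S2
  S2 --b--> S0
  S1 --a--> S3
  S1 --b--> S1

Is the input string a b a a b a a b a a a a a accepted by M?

Yes

start at S3
read 'a': S3 → S4
read 'b': S4 → S3
read 'a': S3 → S4
read 'a': S4 → S1
read 'b': S1 → S1
read 'a': S1 → S3
read 'a': S3 → S4
read 'b': S4 → S3
read 'a': S3 → S4
read 'a': S4 → S1
read 'a': S1 → S3
read 'a': S3 → S4
read 'a': S4 → S1
End state S1 is accepting.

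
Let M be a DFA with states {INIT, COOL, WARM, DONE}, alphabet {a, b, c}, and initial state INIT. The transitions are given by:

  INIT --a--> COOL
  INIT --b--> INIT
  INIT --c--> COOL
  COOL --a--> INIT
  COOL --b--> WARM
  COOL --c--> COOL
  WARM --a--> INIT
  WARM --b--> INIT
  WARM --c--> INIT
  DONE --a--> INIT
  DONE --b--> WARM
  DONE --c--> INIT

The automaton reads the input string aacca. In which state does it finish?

INIT

INIT → COOL → INIT → COOL → COOL → INIT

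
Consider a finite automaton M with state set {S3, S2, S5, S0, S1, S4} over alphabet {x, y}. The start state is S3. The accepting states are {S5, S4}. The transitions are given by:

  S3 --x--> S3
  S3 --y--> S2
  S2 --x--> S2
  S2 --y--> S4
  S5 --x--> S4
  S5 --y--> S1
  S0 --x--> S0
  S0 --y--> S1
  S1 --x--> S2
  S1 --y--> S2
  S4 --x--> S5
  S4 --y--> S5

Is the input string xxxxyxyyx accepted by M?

Yes

Trace: S3 -x-> S3 -x-> S3 -x-> S3 -x-> S3 -y-> S2 -x-> S2 -y-> S4 -y-> S5 -x-> S4
End state S4 is accepting.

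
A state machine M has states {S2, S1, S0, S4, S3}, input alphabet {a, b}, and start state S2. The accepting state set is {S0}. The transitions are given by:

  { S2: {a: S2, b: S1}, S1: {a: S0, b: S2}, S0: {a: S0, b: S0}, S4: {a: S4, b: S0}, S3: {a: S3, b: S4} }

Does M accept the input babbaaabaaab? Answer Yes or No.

Trace: S2 -b-> S1 -a-> S0 -b-> S0 -b-> S0 -a-> S0 -a-> S0 -a-> S0 -b-> S0 -a-> S0 -a-> S0 -a-> S0 -b-> S0
End state S0 is accepting.

Yes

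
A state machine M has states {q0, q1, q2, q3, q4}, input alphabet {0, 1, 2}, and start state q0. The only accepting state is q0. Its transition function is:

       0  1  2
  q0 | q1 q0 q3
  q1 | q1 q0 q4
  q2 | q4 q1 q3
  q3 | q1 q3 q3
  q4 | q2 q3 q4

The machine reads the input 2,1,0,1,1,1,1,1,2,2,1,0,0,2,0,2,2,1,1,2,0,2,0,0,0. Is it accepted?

start at q0
read '2': q0 → q3
read '1': q3 → q3
read '0': q3 → q1
read '1': q1 → q0
read '1': q0 → q0
read '1': q0 → q0
read '1': q0 → q0
read '1': q0 → q0
read '2': q0 → q3
read '2': q3 → q3
read '1': q3 → q3
read '0': q3 → q1
read '0': q1 → q1
read '2': q1 → q4
read '0': q4 → q2
read '2': q2 → q3
read '2': q3 → q3
read '1': q3 → q3
read '1': q3 → q3
read '2': q3 → q3
read '0': q3 → q1
read '2': q1 → q4
read '0': q4 → q2
read '0': q2 → q4
read '0': q4 → q2
End state q2 is not accepting.

No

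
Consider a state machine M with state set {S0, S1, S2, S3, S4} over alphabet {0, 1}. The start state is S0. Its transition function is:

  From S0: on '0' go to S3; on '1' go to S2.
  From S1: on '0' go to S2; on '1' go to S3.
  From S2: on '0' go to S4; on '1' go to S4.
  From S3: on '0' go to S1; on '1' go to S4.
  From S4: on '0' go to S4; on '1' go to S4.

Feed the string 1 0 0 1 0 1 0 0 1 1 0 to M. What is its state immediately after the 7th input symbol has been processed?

S4

start at S0
read '1': S0 → S2
read '0': S2 → S4
read '0': S4 → S4
read '1': S4 → S4
read '0': S4 → S4
read '1': S4 → S4
read '0': S4 → S4
After 7 symbols: S4.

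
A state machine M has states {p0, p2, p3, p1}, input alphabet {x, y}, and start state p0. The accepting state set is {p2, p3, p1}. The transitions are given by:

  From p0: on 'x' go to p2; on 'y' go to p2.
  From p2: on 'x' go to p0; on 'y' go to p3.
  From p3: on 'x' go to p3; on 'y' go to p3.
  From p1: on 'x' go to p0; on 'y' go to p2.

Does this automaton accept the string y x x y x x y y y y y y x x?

Yes

start at p0
read 'y': p0 → p2
read 'x': p2 → p0
read 'x': p0 → p2
read 'y': p2 → p3
read 'x': p3 → p3
read 'x': p3 → p3
read 'y': p3 → p3
read 'y': p3 → p3
read 'y': p3 → p3
read 'y': p3 → p3
read 'y': p3 → p3
read 'y': p3 → p3
read 'x': p3 → p3
read 'x': p3 → p3
End state p3 is accepting.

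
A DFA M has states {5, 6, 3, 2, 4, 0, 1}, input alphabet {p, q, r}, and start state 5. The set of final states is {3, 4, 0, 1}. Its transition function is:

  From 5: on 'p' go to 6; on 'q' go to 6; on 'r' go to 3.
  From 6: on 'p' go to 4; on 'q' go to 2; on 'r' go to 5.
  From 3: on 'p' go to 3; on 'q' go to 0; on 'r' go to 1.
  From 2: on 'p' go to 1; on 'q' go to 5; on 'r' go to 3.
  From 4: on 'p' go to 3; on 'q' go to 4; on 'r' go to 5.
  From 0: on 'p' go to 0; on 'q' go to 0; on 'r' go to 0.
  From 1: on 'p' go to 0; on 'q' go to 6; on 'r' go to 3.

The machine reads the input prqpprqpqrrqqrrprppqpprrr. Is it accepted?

start at 5
read 'p': 5 → 6
read 'r': 6 → 5
read 'q': 5 → 6
read 'p': 6 → 4
read 'p': 4 → 3
read 'r': 3 → 1
read 'q': 1 → 6
read 'p': 6 → 4
read 'q': 4 → 4
read 'r': 4 → 5
read 'r': 5 → 3
read 'q': 3 → 0
read 'q': 0 → 0
read 'r': 0 → 0
read 'r': 0 → 0
read 'p': 0 → 0
read 'r': 0 → 0
read 'p': 0 → 0
read 'p': 0 → 0
read 'q': 0 → 0
read 'p': 0 → 0
read 'p': 0 → 0
read 'r': 0 → 0
read 'r': 0 → 0
read 'r': 0 → 0
End state 0 is accepting.

Yes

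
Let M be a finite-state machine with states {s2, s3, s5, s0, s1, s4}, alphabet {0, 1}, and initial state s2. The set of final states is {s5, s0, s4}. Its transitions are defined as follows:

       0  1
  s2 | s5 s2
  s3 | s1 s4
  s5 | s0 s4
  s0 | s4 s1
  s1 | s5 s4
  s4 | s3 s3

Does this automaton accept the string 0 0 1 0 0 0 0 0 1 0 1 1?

No

s2 → s5 → s0 → s1 → s5 → s0 → s4 → s3 → s1 → s4 → s3 → s4 → s3
End state s3 is not accepting.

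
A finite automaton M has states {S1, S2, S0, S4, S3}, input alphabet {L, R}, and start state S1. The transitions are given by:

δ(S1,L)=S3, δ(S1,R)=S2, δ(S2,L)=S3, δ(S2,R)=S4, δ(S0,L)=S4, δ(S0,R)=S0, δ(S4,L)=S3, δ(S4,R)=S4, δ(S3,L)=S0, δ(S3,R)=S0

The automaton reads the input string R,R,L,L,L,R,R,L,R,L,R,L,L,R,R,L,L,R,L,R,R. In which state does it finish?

start at S1
read 'R': S1 → S2
read 'R': S2 → S4
read 'L': S4 → S3
read 'L': S3 → S0
read 'L': S0 → S4
read 'R': S4 → S4
read 'R': S4 → S4
read 'L': S4 → S3
read 'R': S3 → S0
read 'L': S0 → S4
read 'R': S4 → S4
read 'L': S4 → S3
read 'L': S3 → S0
read 'R': S0 → S0
read 'R': S0 → S0
read 'L': S0 → S4
read 'L': S4 → S3
read 'R': S3 → S0
read 'L': S0 → S4
read 'R': S4 → S4
read 'R': S4 → S4

S4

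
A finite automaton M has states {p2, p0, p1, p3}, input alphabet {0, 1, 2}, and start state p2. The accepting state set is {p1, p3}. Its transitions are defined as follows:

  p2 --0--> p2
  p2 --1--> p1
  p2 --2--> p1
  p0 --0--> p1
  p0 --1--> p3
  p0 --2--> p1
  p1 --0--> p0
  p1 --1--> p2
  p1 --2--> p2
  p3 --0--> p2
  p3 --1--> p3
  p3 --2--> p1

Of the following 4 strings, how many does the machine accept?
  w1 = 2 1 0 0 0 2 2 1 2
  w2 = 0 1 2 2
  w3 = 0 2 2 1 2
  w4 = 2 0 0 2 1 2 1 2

1

w1: Trace: p2 -2-> p1 -1-> p2 -0-> p2 -0-> p2 -0-> p2 -2-> p1 -2-> p2 -1-> p1 -2-> p2  → end p2, rejected
w2: Trace: p2 -0-> p2 -1-> p1 -2-> p2 -2-> p1  → end p1, accepted
w3: Trace: p2 -0-> p2 -2-> p1 -2-> p2 -1-> p1 -2-> p2  → end p2, rejected
w4: Trace: p2 -2-> p1 -0-> p0 -0-> p1 -2-> p2 -1-> p1 -2-> p2 -1-> p1 -2-> p2  → end p2, rejected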